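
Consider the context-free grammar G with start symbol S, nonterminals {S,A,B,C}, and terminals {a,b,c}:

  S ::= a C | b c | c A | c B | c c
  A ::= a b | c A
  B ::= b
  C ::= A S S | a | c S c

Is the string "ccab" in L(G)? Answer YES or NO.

CNF form of G:
  S -> T0 C | T1 T2 | T2 A | T2 B | T2 T2
  A -> T0 T1 | T2 A
  B -> b
  C -> A X3 | T2 X4 | a
  T0 -> a
  T1 -> b
  T2 -> c
  X3 -> S S
  X4 -> S T2

CYK fill:
  T[0,0] 'c' = {T2}  orig:{}
  T[1,1] 'c' = {T2}  orig:{}
  T[2,2] 'a' = {C,T0}  orig:{C}
  T[3,3] 'b' = {B,T1}  orig:{B}
  T[0,1] 'cc' = {S}
  T[1,2] 'ca' = ∅
  T[2,3] 'ab' = {A}
  T[0,2] 'cca' = ∅
  T[1,3] 'cab' = {A,S}
  T[0,3] 'ccab' = {A,S}

S ∈ T[0,3] ⇒ YES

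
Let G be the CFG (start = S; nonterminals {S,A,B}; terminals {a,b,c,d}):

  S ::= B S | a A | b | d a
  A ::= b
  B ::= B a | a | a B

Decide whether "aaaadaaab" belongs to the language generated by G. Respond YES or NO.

CNF form of G:
  S -> B S | T0 A | T1 T0 | b
  A -> b
  B -> B T0 | T0 B | a
  T0 -> a
  T1 -> d

Fill CYK table bottom-up:
  cell(0,0) a: {B,T0}  orig:{B}
  cell(1,1) a: {B,T0}  orig:{B}
  cell(2,2) a: {B,T0}  orig:{B}
  cell(3,3) a: {B,T0}  orig:{B}
  cell(4,4) d: {T1}  orig:{}
  cell(5,5) a: {B,T0}  orig:{B}
  cell(6,6) a: {B,T0}  orig:{B}
  cell(7,7) a: {B,T0}  orig:{B}
  cell(8,8) b: {A,S}
  cell(0,1) aa: {B}
  cell(1,2) aa: {B}
  cell(2,3) aa: {B}
  cell(3,4) ad: ∅
  cell(4,5) da: {S}
  cell(5,6) aa: {B}
  cell(6,7) aa: {B}
  cell(7,8) ab: {S}
  cell(0,2) aaa: {B}
  cell(1,3) aaa: {B}
  cell(2,4) aad: ∅
  cell(3,5) ada: {S}
  cell(4,6) daa: ∅
  cell(5,7) aaa: {B}
  cell(6,8) aab: {S}
  cell(0,3) aaaa: {B}
  cell(1,4) aaad: ∅
  cell(2,5) aada: {S}
  cell(3,6) adaa: ∅
  cell(4,7) daaa: ∅
  cell(5,8) aaab: {S}
  cell(0,4) aaaad: ∅
  cell(1,5) aaada: {S}
  cell(2,6) aadaa: ∅
  cell(3,7) adaaa: ∅
  cell(4,8) daaab: ∅
  cell(0,5) aaaada: {S}
  cell(1,6) aaadaa: ∅
  cell(2,7) aadaaa: ∅
  cell(3,8) adaaab: ∅
  cell(0,6) aaaadaa: ∅
  cell(1,7) aaadaaa: ∅
  cell(2,8) aadaaab: ∅
  cell(0,7) aaaadaaa: ∅
  cell(1,8) aaadaaab: ∅
  cell(0,8) aaaadaaab: ∅

S ∉ T[0,8] ⇒ NO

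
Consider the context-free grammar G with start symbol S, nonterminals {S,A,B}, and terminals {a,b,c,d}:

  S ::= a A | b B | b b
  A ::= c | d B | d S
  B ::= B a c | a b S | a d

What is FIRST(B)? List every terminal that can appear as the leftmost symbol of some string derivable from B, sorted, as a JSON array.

FIRST iteration:
pass 1:
  A via A→c: +{c}
  A via A→d B: +{d}
  B via B→a b S: +{a}
  S via S→a A: +{a}
  S via S→b B: +{b}
  FIRST(S)={a,b}  FIRST(A)={c,d}  FIRST(B)={a}
pass 2: (no change)
  FIRST(S)={a,b}  FIRST(A)={c,d}  FIRST(B)={a}

FIRST(B) = ["a"]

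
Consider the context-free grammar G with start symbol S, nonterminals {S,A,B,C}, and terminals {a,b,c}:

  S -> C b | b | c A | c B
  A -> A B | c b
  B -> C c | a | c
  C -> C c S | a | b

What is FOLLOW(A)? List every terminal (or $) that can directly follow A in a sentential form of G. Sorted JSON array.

Compute FIRST by fixpoint:
round 1:
  A via A→c b: +{c}
  B via B→a: +{a}
  B via B→c: +{c}
  C via C→a: +{a}
  C via C→b: +{b}
  S via S→C b: +{a,b}
  S via S→c A: +{c}
  S: {a,b,c}  A: {c}  B: {a,c}  C: {a,b}
round 2:
  B via B→C c: +{b}
  S: {a,b,c}  A: {c}  B: {a,b,c}  C: {a,b}
round 3: — fixpoint
  S: {a,b,c}  A: {c}  B: {a,b,c}  C: {a,b}

Compute FOLLOW by fixpoint:
initialize: $ ∈ FOLLOW(S)
[1]
  A→A B: FOLLOW(A) ⊇ FIRST(B) = {a,b,c}; new: +{a,b,c}
  A→A B: FOLLOW(B) ⊇ FOLLOW(A) ⊇ {a,b,c}; new: +{a,b,c}
  B→C c: FOLLOW(C) ⊇ FIRST(c) = {c}; new: +{c}
  C→C c S: FOLLOW(S) ⊇ FOLLOW(C) ⊇ {c}; new: +{c}
  S→C b: FOLLOW(C) ⊇ FIRST(b) = {b}; new: +{b}
  S→c A: FOLLOW(A) ⊇ FOLLOW(S) ⊇ {$,c}; new: +{$}
  S→c B: FOLLOW(B) ⊇ FOLLOW(S) ⊇ {$,c}; new: +{$}
  FOLLOW(S)={$,c}  FOLLOW(A)={$,a,b,c}  FOLLOW(B)={$,a,b,c}  FOLLOW(C)={b,c}
[2]
  C→C c S: FOLLOW(S) ⊇ FOLLOW(C) ⊇ {b,c}; new: +{b}
  FOLLOW(S)={$,b,c}  FOLLOW(A)={$,a,b,c}  FOLLOW(B)={$,a,b,c}  FOLLOW(C)={b,c}
[3] done
  FOLLOW(S)={$,b,c}  FOLLOW(A)={$,a,b,c}  FOLLOW(B)={$,a,b,c}  FOLLOW(C)={b,c}

FOLLOW(A) = ["$", "a", "b", "c"]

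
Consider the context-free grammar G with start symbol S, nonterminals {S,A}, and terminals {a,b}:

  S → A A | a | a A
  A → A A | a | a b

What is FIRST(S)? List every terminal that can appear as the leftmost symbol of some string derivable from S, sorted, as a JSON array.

Compute FIRST by fixpoint:
[1]
  A via A→a: +{a}
  S via S→A A: +{a}
  S: {a}  A: {a}
[2] (stable)
  S: {a}  A: {a}

FIRST(S) = ["a"]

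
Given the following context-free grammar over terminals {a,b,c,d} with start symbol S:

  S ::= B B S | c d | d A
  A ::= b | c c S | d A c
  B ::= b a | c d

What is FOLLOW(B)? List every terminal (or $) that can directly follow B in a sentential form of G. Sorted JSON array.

Compute FIRST by fixpoint:
[1]
  A via A→b: +{b}
  A via A→c c S: +{c}
  A via A→d A c: +{d}
  B via B→b a: +{b}
  B via B→c d: +{c}
  S via S→B B S: +{b,c}
  S via S→d A: +{d}
  S: {b,c,d}  A: {b,c,d}  B: {b,c}
[2] done
  S: {b,c,d}  A: {b,c,d}  B: {b,c}

FOLLOW sets:
FOLLOW(S) := {$}
iter 1:
  A→d A c: FOLLOW(A) ⊇ FIRST(c) = {c}; new: +{c}
  S→B B S: FOLLOW(B) ⊇ FIRST(B) = {b,c}; new: +{b,c}
  S→B B S: FOLLOW(B) ⊇ FIRST(S) = {b,c,d}; new: +{d}
  S→d A: FOLLOW(A) ⊇ FOLLOW(S) ⊇ {$}; new: +{$}
  FOLLOW[S]={$}  FOLLOW[A]={$,c}  FOLLOW[B]={b,c,d}
iter 2:
  A→c c S: FOLLOW(S) ⊇ FOLLOW(A) ⊇ {$,c}; new: +{c}
  FOLLOW[S]={$,c}  FOLLOW[A]={$,c}  FOLLOW[B]={b,c,d}
iter 3: (stable)
  FOLLOW[S]={$,c}  FOLLOW[A]={$,c}  FOLLOW[B]={b,c,d}

FOLLOW(B) = ["b", "c", "d"]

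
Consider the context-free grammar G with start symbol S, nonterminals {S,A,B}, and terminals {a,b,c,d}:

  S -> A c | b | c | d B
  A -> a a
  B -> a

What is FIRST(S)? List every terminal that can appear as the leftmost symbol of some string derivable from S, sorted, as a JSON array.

FIRST sets, iterate to fixpoint:
round 1:
  A via A→a a: +{a}
  B via B→a: +{a}
  S via S→A c: +{a}
  S via S→b: +{b}
  S via S→c: +{c}
  S via S→d B: +{d}
  FIRST(S)={a,b,c,d}  FIRST(A)={a}  FIRST(B)={a}
round 2: (no change)
  FIRST(S)={a,b,c,d}  FIRST(A)={a}  FIRST(B)={a}

FIRST(S) = ["a", "b", "c", "d"]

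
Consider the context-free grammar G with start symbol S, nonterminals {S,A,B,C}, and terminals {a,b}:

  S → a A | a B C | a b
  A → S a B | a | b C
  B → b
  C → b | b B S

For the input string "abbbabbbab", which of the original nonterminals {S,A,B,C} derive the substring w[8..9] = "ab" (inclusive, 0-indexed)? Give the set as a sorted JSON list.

CNF form of G:
  S -> T0 A | T0 T1 | T0 X4
  A -> S X2 | T1 C | a
  B -> b
  C -> T1 X3 | b
  T0 -> a
  T1 -> b
  X2 -> T0 B
  X3 -> B S
  X4 -> B C

CYK fill — only the sub-triangle for w[8..9]:
  T[8,8] 'a' = {A,T0}  orig:{A}
  T[9,9] 'b' = {B,C,T1}  orig:{B,C}
  T[8,9] 'ab' = {S,X2}  orig:{S}

Original NTs in T[8,9] deriving "ab": ["S"]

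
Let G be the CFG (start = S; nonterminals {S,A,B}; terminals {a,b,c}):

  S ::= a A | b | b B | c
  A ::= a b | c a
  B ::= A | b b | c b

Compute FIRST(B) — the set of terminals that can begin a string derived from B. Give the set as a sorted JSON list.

FIRST iteration:
iter 1:
  A via A→a b: +{a}
  A via A→c a: +{c}
  B via B→A: +{a,c}
  B via B→b b: +{b}
  S via S→a A: +{a}
  S via S→b: +{b}
  S via S→c: +{c}
  FIRST(S)={a,b,c}  FIRST(A)={a,c}  FIRST(B)={a,b,c}
iter 2: — fixpoint
  FIRST(S)={a,b,c}  FIRST(A)={a,c}  FIRST(B)={a,b,c}

FIRST(B) = ["a", "b", "c"]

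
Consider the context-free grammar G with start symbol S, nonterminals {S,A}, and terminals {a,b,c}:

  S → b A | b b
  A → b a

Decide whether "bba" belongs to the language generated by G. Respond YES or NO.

Convert to CNF:
  S -> T0 A | T0 T0
  A -> T0 T1
  T0 -> b
  T1 -> a

CYK fill:
  T[0,0] 'b' = {T0}  orig:{}
  T[1,1] 'b' = {T0}  orig:{}
  T[2,2] 'a' = {T1}  orig:{}
  T[0,1] 'bb' = {S}
  T[1,2] 'ba' = {A}
  T[0,2] 'bba' = {S}

S ∈ T[0,2] ⇒ YES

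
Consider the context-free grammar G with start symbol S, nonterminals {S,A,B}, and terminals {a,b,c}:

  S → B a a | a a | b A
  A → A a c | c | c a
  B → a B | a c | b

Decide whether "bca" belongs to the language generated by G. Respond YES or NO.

Convert to CNF:
  S -> B X4 | T0 T0 | T2 A
  A -> A X3 | T1 T0 | c
  B -> T0 B | T0 T1 | b
  T0 -> a
  T1 -> c
  T2 -> b
  X3 -> T0 T1
  X4 -> T0 T0

CYK table (by increasing span):
  cell(0,0) b: {B,T2}  orig:{B}
  cell(1,1) c: {A,T1}  orig:{A}
  cell(2,2) a: {T0}  orig:{}
  cell(0,1) bc: {S}
  cell(1,2) ca: {A}
  cell(0,2) bca: {S}

S ∈ T[0,2] ⇒ YES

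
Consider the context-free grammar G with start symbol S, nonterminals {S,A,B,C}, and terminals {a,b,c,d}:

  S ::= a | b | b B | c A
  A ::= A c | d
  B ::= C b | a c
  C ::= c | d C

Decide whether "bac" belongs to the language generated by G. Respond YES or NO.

CNF form of G:
  S -> T0 A | T1 B | a | b
  A -> A T0 | d
  B -> C T1 | T2 T0
  C -> T3 C | c
  T0 -> c
  T1 -> b
  T2 -> a
  T3 -> d

CYK table (by increasing span):
  T[0,0] 'b' = {S,T1}  orig:{S}
  T[1,1] 'a' = {S,T2}  orig:{S}
  T[2,2] 'c' = {C,T0}  orig:{C}
  T[0,1] 'ba' = ∅
  T[1,2] 'ac' = {B}
  T[0,2] 'bac' = {S}

S ∈ T[0,2] ⇒ YES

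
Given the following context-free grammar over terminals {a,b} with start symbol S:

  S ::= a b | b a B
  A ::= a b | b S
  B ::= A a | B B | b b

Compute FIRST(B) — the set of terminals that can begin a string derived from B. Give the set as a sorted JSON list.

Compute FIRST by fixpoint:
iter 1:
  A via A→a b: +{a}
  A via A→b S: +{b}
  B via B→A a: +{a,b}
  S via S→a b: +{a}
  S via S→b a B: +{b}
  S: {a,b}  A: {a,b}  B: {a,b}
iter 2: (stable)
  S: {a,b}  A: {a,b}  B: {a,b}

FIRST(B) = ["a", "b"]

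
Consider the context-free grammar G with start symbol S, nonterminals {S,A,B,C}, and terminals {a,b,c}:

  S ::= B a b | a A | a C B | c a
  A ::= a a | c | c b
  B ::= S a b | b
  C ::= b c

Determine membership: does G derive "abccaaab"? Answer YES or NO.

CNF form of G:
  S -> B X4 | T0 A | T0 X5 | T1 T0
  A -> T0 T0 | T1 T2 | c
  B -> S X3 | b
  C -> T2 T1
  T0 -> a
  T1 -> c
  T2 -> b
  X3 -> T0 T2
  X4 -> T0 T2
  X5 -> C B

CYK fill:
  cell(0,0) a: {T0}  orig:{}
  cell(1,1) b: {B,T2}  orig:{B}
  cell(2,2) c: {A,T1}  orig:{A}
  cell(3,3) c: {A,T1}  orig:{A}
  cell(4,4) a: {T0}  orig:{}
  cell(5,5) a: {T0}  orig:{}
  cell(6,6) a: {T0}  orig:{}
  cell(7,7) b: {B,T2}  orig:{B}
  cell(0,1) ab: {X3,X4}  orig:{}
  cell(1,2) bc: {C}
  cell(2,3) cc: ∅
  cell(3,4) ca: {S}
  cell(4,5) aa: {A}
  cell(5,6) aa: {A}
  cell(6,7) ab: {X3,X4}  orig:{}
  cell(0,2) abc: ∅
  cell(1,3) bcc: ∅
  cell(2,4) cca: ∅
  cell(3,5) caa: ∅
  cell(4,6) aaa: {S}
  cell(5,7) aab: ∅
  cell(0,3) abcc: ∅
  cell(1,4) bcca: ∅
  cell(2,5) ccaa: ∅
  cell(3,6) caaa: ∅
  cell(4,7) aaab: ∅
  cell(0,4) abcca: ∅
  cell(1,5) bccaa: ∅
  cell(2,6) ccaaa: ∅
  cell(3,7) caaab: ∅
  cell(0,5) abccaa: ∅
  cell(1,6) bccaaa: ∅
  cell(2,7) ccaaab: ∅
  cell(0,6) abccaaa: ∅
  cell(1,7) bccaaab: ∅
  cell(0,7) abccaaab: ∅

S ∉ T[0,7] ⇒ NO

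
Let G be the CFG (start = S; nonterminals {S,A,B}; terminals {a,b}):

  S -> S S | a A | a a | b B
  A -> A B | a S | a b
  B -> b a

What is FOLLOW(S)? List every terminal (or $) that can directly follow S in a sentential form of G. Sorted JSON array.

FIRST iteration:
pass 1:
  A via A→a S: +{a}
  B via B→b a: +{b}
  S via S→a A: +{a}
  S via S→b B: +{b}
  FIRST[S]={a,b}  FIRST[A]={a}  FIRST[B]={b}
pass 2: (no change)
  FIRST[S]={a,b}  FIRST[A]={a}  FIRST[B]={b}

FOLLOW iteration:
seed FOLLOW(S) with $
[1]
  A→A B: FOLLOW(A) ⊇ FIRST(B) = {b}; new: +{b}
  A→A B: FOLLOW(B) ⊇ FOLLOW(A) ⊇ {b}; new: +{b}
  A→a S: FOLLOW(S) ⊇ FOLLOW(A) ⊇ {b}; new: +{b}
  S→S S: FOLLOW(S) ⊇ FIRST(S) = {a,b}; new: +{a}
  S→a A: FOLLOW(A) ⊇ FOLLOW(S) ⊇ {$,a,b}; new: +{$,a}
  S→b B: FOLLOW(B) ⊇ FOLLOW(S) ⊇ {$,a,b}; new: +{$,a}
  FOLLOW(S)={$,a,b}  FOLLOW(A)={$,a,b}  FOLLOW(B)={$,a,b}
[2] done
  FOLLOW(S)={$,a,b}  FOLLOW(A)={$,a,b}  FOLLOW(B)={$,a,b}

FOLLOW(S) = ["$", "a", "b"]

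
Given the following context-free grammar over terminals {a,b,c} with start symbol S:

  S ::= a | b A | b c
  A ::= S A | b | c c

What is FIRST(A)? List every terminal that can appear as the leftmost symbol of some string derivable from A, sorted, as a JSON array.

FIRST iteration:
[1]
  A via A→b: +{b}
  A via A→c c: +{c}
  S via S→a: +{a}
  S via S→b A: +{b}
  FIRST[S]={a,b}  FIRST[A]={b,c}
[2]
  A via A→S A: +{a}
  FIRST[S]={a,b}  FIRST[A]={a,b,c}
[3] — fixpoint
  FIRST[S]={a,b}  FIRST[A]={a,b,c}

FIRST(A) = ["a", "b", "c"]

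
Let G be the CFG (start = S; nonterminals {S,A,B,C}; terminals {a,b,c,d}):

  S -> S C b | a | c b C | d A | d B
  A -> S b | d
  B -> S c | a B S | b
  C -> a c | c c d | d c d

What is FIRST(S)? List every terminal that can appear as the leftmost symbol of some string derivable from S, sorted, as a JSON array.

Compute FIRST by fixpoint:
pass 1:
  A via A→d: +{d}
  B via B→a B S: +{a}
  B via B→b: +{b}
  C via C→a c: +{a}
  C via C→c c d: +{c}
  C via C→d c d: +{d}
  S via S→a: +{a}
  S via S→c b C: +{c}
  S via S→d A: +{d}
  FIRST(S)={a,c,d}  FIRST(A)={d}  FIRST(B)={a,b}  FIRST(C)={a,c,d}
pass 2:
  A via A→S b: +{a,c}
  B via B→S c: +{c,d}
  FIRST(S)={a,c,d}  FIRST(A)={a,c,d}  FIRST(B)={a,b,c,d}  FIRST(C)={a,c,d}
pass 3: (stable)
  FIRST(S)={a,c,d}  FIRST(A)={a,c,d}  FIRST(B)={a,b,c,d}  FIRST(C)={a,c,d}

FIRST(S) = ["a", "c", "d"]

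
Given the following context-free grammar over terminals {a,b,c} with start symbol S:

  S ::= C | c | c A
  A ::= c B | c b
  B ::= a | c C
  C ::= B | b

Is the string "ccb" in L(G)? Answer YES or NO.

CNF form of G:
  S -> T0 A | T0 C | a | b | c
  A -> T0 B | T0 T1
  B -> T0 C | a
  C -> T0 C | a | b
  T0 -> c
  T1 -> b

CYK fill:
  cell(0,0) c: {S,T0}  orig:{S}
  cell(1,1) c: {S,T0}  orig:{S}
  cell(2,2) b: {C,S,T1}  orig:{C,S}
  cell(0,1) cc: ∅
  cell(1,2) cb: {A,B,C,S}
  cell(0,2) ccb: {A,B,C,S}

S ∈ T[0,2] ⇒ YES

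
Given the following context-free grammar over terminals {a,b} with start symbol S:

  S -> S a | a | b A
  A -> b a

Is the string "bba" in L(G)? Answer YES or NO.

CNF form of G:
  S -> S T1 | T0 A | a
  A -> T0 T1
  T0 -> b
  T1 -> a

CYK table (by increasing span):
  T[0,0] 'b' = {T0}  orig:{}
  T[1,1] 'b' = {T0}  orig:{}
  T[2,2] 'a' = {S,T1}  orig:{S}
  T[0,1] 'bb' = ∅
  T[1,2] 'ba' = {A}
  T[0,2] 'bba' = {S}

S ∈ T[0,2] ⇒ YES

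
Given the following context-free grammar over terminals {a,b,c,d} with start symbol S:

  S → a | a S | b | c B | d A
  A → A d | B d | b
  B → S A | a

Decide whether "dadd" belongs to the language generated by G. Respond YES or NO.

Convert to CNF:
  S -> T0 A | T1 S | T2 B | a | b
  A -> A T0 | B T0 | b
  B -> S A | a
  T0 -> d
  T1 -> a
  T2 -> c

CYK table (by increasing span):
  [0..0]={T0}  "d"  orig:{}
  [1..1]={B,S,T1}  "a"  orig:{B,S}
  [2..2]={T0}  "d"  orig:{}
  [3..3]={T0}  "d"  orig:{}
  [0..1]=∅  "da"
  [1..2]={A}  "ad"
  [2..3]=∅  "dd"
  [0..2]={S}  "dad"
  [1..3]={A}  "add"
  [0..3]={S}  "dadd"

S ∈ T[0,3] ⇒ YES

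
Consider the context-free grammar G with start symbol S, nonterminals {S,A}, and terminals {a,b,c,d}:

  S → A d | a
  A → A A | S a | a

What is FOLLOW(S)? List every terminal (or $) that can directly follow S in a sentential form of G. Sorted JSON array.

FIRST sets, iterate to fixpoint:
[1]
  A via A→a: +{a}
  S via S→A d: +{a}
  FIRST[S]={a}  FIRST[A]={a}
[2] — fixpoint
  FIRST[S]={a}  FIRST[A]={a}

FOLLOW sets:
seed FOLLOW(S) with $
[1]
  A→A A: FOLLOW(A) ⊇ FIRST(A) = {a}; new: +{a}
  A→S a: FOLLOW(S) ⊇ FIRST(a) = {a}; new: +{a}
  S→A d: FOLLOW(A) ⊇ FIRST(d) = {d}; new: +{d}
  S: {$,a}  A: {a,d}
[2] (no change)
  S: {$,a}  A: {a,d}

FOLLOW(S) = ["$", "a"]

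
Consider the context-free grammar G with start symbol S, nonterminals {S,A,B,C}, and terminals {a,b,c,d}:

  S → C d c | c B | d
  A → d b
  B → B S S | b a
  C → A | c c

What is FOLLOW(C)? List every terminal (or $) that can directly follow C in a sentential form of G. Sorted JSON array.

FIRST iteration:
[1]
  A via A→d b: +{d}
  B via B→b a: +{b}
  C via C→A: +{d}
  C via C→c c: +{c}
  S via S→C d c: +{c,d}
  S: {c,d}  A: {d}  B: {b}  C: {c,d}
[2] (stable)
  S: {c,d}  A: {d}  B: {b}  C: {c,d}

Compute FOLLOW by fixpoint:
seed FOLLOW(S) with $
iter 1:
  B→B S S: FOLLOW(B) ⊇ FIRST(S) = {c,d}; new: +{c,d}
  B→B S S: FOLLOW(S) ⊇ FIRST(S) = {c,d}; new: +{c,d}
  S→C d c: FOLLOW(C) ⊇ FIRST(d) = {d}; new: +{d}
  S→c B: FOLLOW(B) ⊇ FOLLOW(S) ⊇ {$,c,d}; new: +{$}
  FOLLOW(S)={$,c,d}  FOLLOW(A)={}  FOLLOW(B)={$,c,d}  FOLLOW(C)={d}
iter 2:
  C→A: FOLLOW(A) ⊇ FOLLOW(C) ⊇ {d}; new: +{d}
  FOLLOW(S)={$,c,d}  FOLLOW(A)={d}  FOLLOW(B)={$,c,d}  FOLLOW(C)={d}
iter 3: — fixpoint
  FOLLOW(S)={$,c,d}  FOLLOW(A)={d}  FOLLOW(B)={$,c,d}  FOLLOW(C)={d}

FOLLOW(C) = ["d"]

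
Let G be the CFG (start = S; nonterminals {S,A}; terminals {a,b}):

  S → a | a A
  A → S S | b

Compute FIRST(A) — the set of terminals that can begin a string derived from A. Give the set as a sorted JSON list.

FIRST sets, iterate to fixpoint:
[1]
  A via A→b: +{b}
  S via S→a: +{a}
  FIRST[S]={a}  FIRST[A]={b}
[2]
  A via A→S S: +{a}
  FIRST[S]={a}  FIRST[A]={a,b}
[3] done
  FIRST[S]={a}  FIRST[A]={a,b}

FIRST(A) = ["a", "b"]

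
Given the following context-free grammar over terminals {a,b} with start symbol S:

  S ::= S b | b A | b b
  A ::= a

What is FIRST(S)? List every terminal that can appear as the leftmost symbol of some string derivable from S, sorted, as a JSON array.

FIRST iteration:
pass 1:
  A via A→a: +{a}
  S via S→b A: +{b}
  FIRST(S)={b}  FIRST(A)={a}
pass 2: (no change)
  FIRST(S)={b}  FIRST(A)={a}

FIRST(S) = ["b"]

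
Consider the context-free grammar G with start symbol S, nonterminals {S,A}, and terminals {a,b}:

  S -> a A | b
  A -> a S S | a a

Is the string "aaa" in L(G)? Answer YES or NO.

CNF form of G:
  S -> T0 A | b
  A -> T0 T0 | T0 X1
  T0 -> a
  X1 -> S S

CYK table (by increasing span):
  [0..0]={T0}  "a"  orig:{}
  [1..1]={T0}  "a"  orig:{}
  [2..2]={T0}  "a"  orig:{}
  [0..1]={A}  "aa"
  [1..2]={A}  "aa"
  [0..2]={S}  "aaa"

S ∈ T[0,2] ⇒ YES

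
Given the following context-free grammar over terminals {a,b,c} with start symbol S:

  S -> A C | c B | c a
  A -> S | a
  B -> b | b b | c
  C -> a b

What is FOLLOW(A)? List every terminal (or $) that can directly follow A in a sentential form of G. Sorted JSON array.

Compute FIRST by fixpoint:
iter 1:
  A via A→a: +{a}
  B via B→b: +{b}
  B via B→c: +{c}
  C via C→a b: +{a}
  S via S→A C: +{a}
  S via S→c B: +{c}
  S: {a,c}  A: {a}  B: {b,c}  C: {a}
iter 2:
  A via A→S: +{c}
  S: {a,c}  A: {a,c}  B: {b,c}  C: {a}
iter 3: done
  S: {a,c}  A: {a,c}  B: {b,c}  C: {a}

FOLLOW iteration:
seed FOLLOW(S) with $
round 1:
  S→A C: FOLLOW(A) ⊇ FIRST(C) = {a}; new: +{a}
  S→A C: FOLLOW(C) ⊇ FOLLOW(S) ⊇ {$}; new: +{$}
  S→c B: FOLLOW(B) ⊇ FOLLOW(S) ⊇ {$}; new: +{$}
  S: {$}  A: {a}  B: {$}  C: {$}
round 2:
  A→S: FOLLOW(S) ⊇ FOLLOW(A) ⊇ {a}; new: +{a}
  S→A C: FOLLOW(C) ⊇ FOLLOW(S) ⊇ {$,a}; new: +{a}
  S→c B: FOLLOW(B) ⊇ FOLLOW(S) ⊇ {$,a}; new: +{a}
  S: {$,a}  A: {a}  B: {$,a}  C: {$,a}
round 3: (stable)
  S: {$,a}  A: {a}  B: {$,a}  C: {$,a}

FOLLOW(A) = ["a"]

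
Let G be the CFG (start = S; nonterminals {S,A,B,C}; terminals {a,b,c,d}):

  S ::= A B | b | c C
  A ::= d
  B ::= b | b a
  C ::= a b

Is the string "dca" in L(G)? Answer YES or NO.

CNF form of G:
  S -> A B | T2 C | b
  A -> d
  B -> T0 T1 | b
  C -> T1 T0
  T0 -> b
  T1 -> a
  T2 -> c

CYK fill:
  [0..0]={A}  "d"
  [1..1]={T2}  "c"  orig:{}
  [2..2]={T1}  "a"  orig:{}
  [0..1]=∅  "dc"
  [1..2]=∅  "ca"
  [0..2]=∅  "dca"

S ∉ T[0,2] ⇒ NO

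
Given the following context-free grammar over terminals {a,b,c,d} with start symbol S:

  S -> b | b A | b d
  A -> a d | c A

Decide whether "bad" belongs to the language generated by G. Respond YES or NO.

CNF form of G:
  S -> T3 A | T3 T1 | b
  A -> T0 T1 | T2 A
  T0 -> a
  T1 -> d
  T2 -> c
  T3 -> b

CYK table (by increasing span):
  [0..0]={S,T3}  "b"  orig:{S}
  [1..1]={T0}  "a"  orig:{}
  [2..2]={T1}  "d"  orig:{}
  [0..1]=∅  "ba"
  [1..2]={A}  "ad"
  [0..2]={S}  "bad"

S ∈ T[0,2] ⇒ YES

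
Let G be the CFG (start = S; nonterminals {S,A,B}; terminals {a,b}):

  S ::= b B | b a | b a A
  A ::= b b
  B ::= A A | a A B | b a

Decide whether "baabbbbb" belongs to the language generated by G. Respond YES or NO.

CNF form of G:
  S -> T0 B | T0 T1 | T0 X3
  A -> T0 T0
  B -> A A | T0 T1 | T1 X2
  T0 -> b
  T1 -> a
  X2 -> A B
  X3 -> T1 A

CYK fill:
  [0..0]={T0}  "b"  orig:{}
  [1..1]={T1}  "a"  orig:{}
  [2..2]={T1}  "a"  orig:{}
  [3..3]={T0}  "b"  orig:{}
  [4..4]={T0}  "b"  orig:{}
  [5..5]={T0}  "b"  orig:{}
  [6..6]={T0}  "b"  orig:{}
  [7..7]={T0}  "b"  orig:{}
  [0..1]={B,S}  "ba"
  [1..2]=∅  "aa"
  [2..3]=∅  "ab"
  [3..4]={A}  "bb"
  [4..5]={A}  "bb"
  [5..6]={A}  "bb"
  [6..7]={A}  "bb"
  [0..2]=∅  "baa"
  [1..3]=∅  "aab"
  [2..4]={X3}  "abb"  orig:{}
  [3..5]=∅  "bbb"
  [4..6]=∅  "bbb"
  [5..7]=∅  "bbb"
  [0..3]=∅  "baab"
  [1..4]=∅  "aabb"
  [2..5]=∅  "abbb"
  [3..6]={B}  "bbbb"
  [4..7]={B}  "bbbb"
  [0..4]=∅  "baabb"
  [1..5]=∅  "aabbb"
  [2..6]=∅  "abbbb"
  [3..7]={S}  "bbbbb"
  [0..5]=∅  "baabbb"
  [1..6]=∅  "aabbbb"
  [2..7]=∅  "abbbbb"
  [0..6]=∅  "baabbbb"
  [1..7]=∅  "aabbbbb"
  [0..7]=∅  "baabbbbb"

S ∉ T[0,7] ⇒ NO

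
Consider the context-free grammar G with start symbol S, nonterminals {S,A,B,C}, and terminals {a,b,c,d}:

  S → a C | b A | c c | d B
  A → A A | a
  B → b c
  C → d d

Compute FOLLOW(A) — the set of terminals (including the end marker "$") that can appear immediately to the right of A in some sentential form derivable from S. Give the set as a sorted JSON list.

FIRST sets, iterate to fixpoint:
[1]
  A via A→a: +{a}
  B via B→b c: +{b}
  C via C→d d: +{d}
  S via S→a C: +{a}
  S via S→b A: +{b}
  S via S→c c: +{c}
  S via S→d B: +{d}
  FIRST(S)={a,b,c,d}  FIRST(A)={a}  FIRST(B)={b}  FIRST(C)={d}
[2] (no change)
  FIRST(S)={a,b,c,d}  FIRST(A)={a}  FIRST(B)={b}  FIRST(C)={d}

Compute FOLLOW by fixpoint:
FOLLOW(S) := {$}
round 1:
  A→A A: FOLLOW(A) ⊇ FIRST(A) = {a}; new: +{a}
  S→a C: FOLLOW(C) ⊇ FOLLOW(S) ⊇ {$}; new: +{$}
  S→b A: FOLLOW(A) ⊇ FOLLOW(S) ⊇ {$}; new: +{$}
  S→d B: FOLLOW(B) ⊇ FOLLOW(S) ⊇ {$}; new: +{$}
  FOLLOW[S]={$}  FOLLOW[A]={$,a}  FOLLOW[B]={$}  FOLLOW[C]={$}
round 2: done
  FOLLOW[S]={$}  FOLLOW[A]={$,a}  FOLLOW[B]={$}  FOLLOW[C]={$}

FOLLOW(A) = ["$", "a"]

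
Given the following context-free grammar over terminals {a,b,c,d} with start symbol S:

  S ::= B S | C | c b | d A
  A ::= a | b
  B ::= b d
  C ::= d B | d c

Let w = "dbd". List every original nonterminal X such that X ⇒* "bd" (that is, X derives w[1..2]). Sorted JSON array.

Convert to CNF:
  S -> B S | T1 A | T1 B | T1 T2 | T2 T0
  A -> a | b
  B -> T0 T1
  C -> T1 B | T1 T2
  T0 -> b
  T1 -> d
  T2 -> c

Fill CYK table bottom-up, restricted to cells inside w[1..2]:
  [1..1]={A,T0}  "b"  orig:{A}
  [2..2]={T1}  "d"  orig:{}
  [1..2]={B}  "bd"

Original NTs in T[1,2] deriving "bd": ["B"]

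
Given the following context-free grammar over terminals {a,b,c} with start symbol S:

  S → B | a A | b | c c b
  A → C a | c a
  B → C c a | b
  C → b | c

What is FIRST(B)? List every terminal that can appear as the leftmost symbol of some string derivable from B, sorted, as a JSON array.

FIRST iteration:
[1]
  A via A→c a: +{c}
  B via B→b: +{b}
  C via C→b: +{b}
  C via C→c: +{c}
  S via S→B: +{b}
  S via S→a A: +{a}
  S via S→c c b: +{c}
  FIRST(S)={a,b,c}  FIRST(A)={c}  FIRST(B)={b}  FIRST(C)={b,c}
[2]
  A via A→C a: +{b}
  B via B→C c a: +{c}
  FIRST(S)={a,b,c}  FIRST(A)={b,c}  FIRST(B)={b,c}  FIRST(C)={b,c}
[3] (no change)
  FIRST(S)={a,b,c}  FIRST(A)={b,c}  FIRST(B)={b,c}  FIRST(C)={b,c}

FIRST(B) = ["b", "c"]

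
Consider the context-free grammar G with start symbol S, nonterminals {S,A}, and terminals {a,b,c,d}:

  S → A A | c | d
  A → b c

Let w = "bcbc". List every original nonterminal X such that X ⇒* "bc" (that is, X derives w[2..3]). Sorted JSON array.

Convert to CNF:
  S -> A A | c | d
  A -> T0 T1
  T0 -> b
  T1 -> c

CYK table (by increasing span) (cells [i..j] with 2 ≤ i ≤ j ≤ 3 only):
  T[2,2] 'b' = {T0}  orig:{}
  T[3,3] 'c' = {S,T1}  orig:{S}
  T[2,3] 'bc' = {A}

Original NTs in T[2,3] deriving "bc": ["A"]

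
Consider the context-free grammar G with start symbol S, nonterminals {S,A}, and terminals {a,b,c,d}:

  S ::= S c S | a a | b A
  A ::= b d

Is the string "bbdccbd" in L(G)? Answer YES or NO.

CNF form of G:
  S -> S X4 | T0 A | T3 T3
  A -> T0 T1
  T0 -> b
  T1 -> d
  T2 -> c
  T3 -> a
  X4 -> T2 S

CYK fill:
  [0..0]={T0}  "b"  orig:{}
  [1..1]={T0}  "b"  orig:{}
  [2..2]={T1}  "d"  orig:{}
  [3..3]={T2}  "c"  orig:{}
  [4..4]={T2}  "c"  orig:{}
  [5..5]={T0}  "b"  orig:{}
  [6..6]={T1}  "d"  orig:{}
  [0..1]=∅  "bb"
  [1..2]={A}  "bd"
  [2..3]=∅  "dc"
  [3..4]=∅  "cc"
  [4..5]=∅  "cb"
  [5..6]={A}  "bd"
  [0..2]={S}  "bbd"
  [1..3]=∅  "bdc"
  [2..4]=∅  "dcc"
  [3..5]=∅  "ccb"
  [4..6]=∅  "cbd"
  [0..3]=∅  "bbdc"
  [1..4]=∅  "bdcc"
  [2..5]=∅  "dccb"
  [3..6]=∅  "ccbd"
  [0..4]=∅  "bbdcc"
  [1..5]=∅  "bdccb"
  [2..6]=∅  "dccbd"
  [0..5]=∅  "bbdccb"
  [1..6]=∅  "bdccbd"
  [0..6]=∅  "bbdccbd"

S ∉ T[0,6] ⇒ NO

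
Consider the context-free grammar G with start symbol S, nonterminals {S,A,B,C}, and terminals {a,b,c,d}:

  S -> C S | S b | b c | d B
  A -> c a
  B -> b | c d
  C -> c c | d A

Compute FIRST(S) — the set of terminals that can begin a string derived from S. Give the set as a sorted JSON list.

FIRST sets, iterate to fixpoint:
iter 1:
  A via A→c a: +{c}
  B via B→b: +{b}
  B via B→c d: +{c}
  C via C→c c: +{c}
  C via C→d A: +{d}
  S via S→C S: +{c,d}
  S via S→b c: +{b}
  FIRST(S)={b,c,d}  FIRST(A)={c}  FIRST(B)={b,c}  FIRST(C)={c,d}
iter 2: done
  FIRST(S)={b,c,d}  FIRST(A)={c}  FIRST(B)={b,c}  FIRST(C)={c,d}

FIRST(S) = ["b", "c", "d"]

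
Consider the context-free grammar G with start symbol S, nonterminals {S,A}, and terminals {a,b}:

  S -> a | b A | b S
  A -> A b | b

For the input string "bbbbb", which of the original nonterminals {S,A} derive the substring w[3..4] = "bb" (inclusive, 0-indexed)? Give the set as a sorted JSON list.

Convert to CNF:
  S -> T0 A | T0 S | a
  A -> A T0 | b
  T0 -> b

Fill CYK table bottom-up — only the sub-triangle for w[3..4]:
  cell(3,3) b: {A,T0}  orig:{A}
  cell(4,4) b: {A,T0}  orig:{A}
  cell(3,4) bb: {A,S}

Original NTs in T[3,4] deriving "bb": ["A", "S"]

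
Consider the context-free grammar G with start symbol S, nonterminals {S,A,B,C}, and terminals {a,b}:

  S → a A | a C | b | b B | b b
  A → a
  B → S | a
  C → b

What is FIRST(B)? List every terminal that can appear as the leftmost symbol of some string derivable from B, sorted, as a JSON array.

FIRST iteration:
pass 1:
  A via A→a: +{a}
  B via B→a: +{a}
  C via C→b: +{b}
  S via S→a A: +{a}
  S via S→b: +{b}
  FIRST[S]={a,b}  FIRST[A]={a}  FIRST[B]={a}  FIRST[C]={b}
pass 2:
  B via B→S: +{b}
  FIRST[S]={a,b}  FIRST[A]={a}  FIRST[B]={a,b}  FIRST[C]={b}
pass 3: done
  FIRST[S]={a,b}  FIRST[A]={a}  FIRST[B]={a,b}  FIRST[C]={b}

FIRST(B) = ["a", "b"]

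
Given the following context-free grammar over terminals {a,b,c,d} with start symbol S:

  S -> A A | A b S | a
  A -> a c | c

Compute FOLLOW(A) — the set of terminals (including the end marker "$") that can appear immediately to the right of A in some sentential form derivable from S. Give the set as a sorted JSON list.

FIRST sets, iterate to fixpoint:
round 1:
  A via A→a c: +{a}
  A via A→c: +{c}
  S via S→A A: +{a,c}
  FIRST(S)={a,c}  FIRST(A)={a,c}
round 2: — fixpoint
  FIRST(S)={a,c}  FIRST(A)={a,c}

FOLLOW iteration:
initialize: $ ∈ FOLLOW(S)
pass 1:
  S→A A: FOLLOW(A) ⊇ FIRST(A) = {a,c}; new: +{a,c}
  S→A A: FOLLOW(A) ⊇ FOLLOW(S) ⊇ {$}; new: +{$}
  S→A b S: FOLLOW(A) ⊇ FIRST(b) = {b}; new: +{b}
  S: {$}  A: {$,a,b,c}
pass 2: (stable)
  S: {$}  A: {$,a,b,c}

FOLLOW(A) = ["$", "a", "b", "c"]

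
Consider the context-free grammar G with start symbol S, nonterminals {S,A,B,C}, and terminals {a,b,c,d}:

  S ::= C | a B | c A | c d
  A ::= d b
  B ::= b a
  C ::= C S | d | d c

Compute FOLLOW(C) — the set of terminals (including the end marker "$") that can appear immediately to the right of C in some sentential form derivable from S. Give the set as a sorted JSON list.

FIRST iteration:
[1]
  A via A→d b: +{d}
  B via B→b a: +{b}
  C via C→d: +{d}
  S via S→C: +{d}
  S via S→a B: +{a}
  S via S→c A: +{c}
  FIRST[S]={a,c,d}  FIRST[A]={d}  FIRST[B]={b}  FIRST[C]={d}
[2] (no change)
  FIRST[S]={a,c,d}  FIRST[A]={d}  FIRST[B]={b}  FIRST[C]={d}

FOLLOW iteration:
initialize: $ ∈ FOLLOW(S)
pass 1:
  C→C S: FOLLOW(C) ⊇ FIRST(S) = {a,c,d}; new: +{a,c,d}
  C→C S: FOLLOW(S) ⊇ FOLLOW(C) ⊇ {a,c,d}; new: +{a,c,d}
  S→C: FOLLOW(C) ⊇ FOLLOW(S) ⊇ {$,a,c,d}; new: +{$}
  S→a B: FOLLOW(B) ⊇ FOLLOW(S) ⊇ {$,a,c,d}; new: +{$,a,c,d}
  S→c A: FOLLOW(A) ⊇ FOLLOW(S) ⊇ {$,a,c,d}; new: +{$,a,c,d}
  FOLLOW(S)={$,a,c,d}  FOLLOW(A)={$,a,c,d}  FOLLOW(B)={$,a,c,d}  FOLLOW(C)={$,a,c,d}
pass 2: (no change)
  FOLLOW(S)={$,a,c,d}  FOLLOW(A)={$,a,c,d}  FOLLOW(B)={$,a,c,d}  FOLLOW(C)={$,a,c,d}

FOLLOW(C) = ["$", "a", "c", "d"]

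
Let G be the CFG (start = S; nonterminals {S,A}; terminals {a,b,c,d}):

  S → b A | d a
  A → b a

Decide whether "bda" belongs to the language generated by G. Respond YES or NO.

CNF form of G:
  S -> T0 A | T2 T1
  A -> T0 T1
  T0 -> b
  T1 -> a
  T2 -> d

Fill CYK table bottom-up:
  T[0,0] 'b' = {T0}  orig:{}
  T[1,1] 'd' = {T2}  orig:{}
  T[2,2] 'a' = {T1}  orig:{}
  T[0,1] 'bd' = ∅
  T[1,2] 'da' = {S}
  T[0,2] 'bda' = ∅

S ∉ T[0,2] ⇒ NO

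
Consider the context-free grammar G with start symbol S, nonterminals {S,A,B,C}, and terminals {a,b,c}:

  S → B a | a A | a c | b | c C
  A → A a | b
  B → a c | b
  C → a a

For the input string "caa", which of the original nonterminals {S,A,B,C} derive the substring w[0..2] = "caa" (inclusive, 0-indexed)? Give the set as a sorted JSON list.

Convert to CNF:
  S -> B T0 | T0 A | T0 T1 | T1 C | b
  A -> A T0 | b
  B -> T0 T1 | b
  C -> T0 T0
  T0 -> a
  T1 -> c

Fill CYK table bottom-up — only the sub-triangle for w[0..2]:
  T[0,0] 'c' = {T1}  orig:{}
  T[1,1] 'a' = {T0}  orig:{}
  T[2,2] 'a' = {T0}  orig:{}
  T[0,1] 'ca' = ∅
  T[1,2] 'aa' = {C}
  T[0,2] 'caa' = {S}

Original NTs in T[0,2] deriving "caa": ["S"]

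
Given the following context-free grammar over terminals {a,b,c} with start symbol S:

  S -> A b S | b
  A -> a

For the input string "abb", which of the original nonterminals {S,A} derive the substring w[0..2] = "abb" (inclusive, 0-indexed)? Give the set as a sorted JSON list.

Convert to CNF:
  S -> A X1 | b
  A -> a
  T0 -> b
  X1 -> T0 S

CYK fill — only the sub-triangle for w[0..2]:
  [0..0]={A}  "a"
  [1..1]={S,T0}  "b"  orig:{S}
  [2..2]={S,T0}  "b"  orig:{S}
  [0..1]=∅  "ab"
  [1..2]={X1}  "bb"  orig:{}
  [0..2]={S}  "abb"

Original NTs in T[0,2] deriving "abb": ["S"]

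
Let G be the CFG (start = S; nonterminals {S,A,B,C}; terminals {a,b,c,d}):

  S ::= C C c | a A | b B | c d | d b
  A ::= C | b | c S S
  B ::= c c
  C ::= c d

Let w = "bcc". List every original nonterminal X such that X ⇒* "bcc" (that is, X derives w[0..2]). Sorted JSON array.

Convert to CNF:
  S -> C X5 | T0 T1 | T1 T3 | T2 A | T3 B
  A -> T0 T1 | T0 X4 | b
  B -> T0 T0
  C -> T0 T1
  T0 -> c
  T1 -> d
  T2 -> a
  T3 -> b
  X4 -> S S
  X5 -> C T0

CYK table (by increasing span) — only the sub-triangle for w[0..2]:
  [0..0]={A,T3}  "b"  orig:{A}
  [1..1]={T0}  "c"  orig:{}
  [2..2]={T0}  "c"  orig:{}
  [0..1]=∅  "bc"
  [1..2]={B}  "cc"
  [0..2]={S}  "bcc"

Original NTs in T[0,2] deriving "bcc": ["S"]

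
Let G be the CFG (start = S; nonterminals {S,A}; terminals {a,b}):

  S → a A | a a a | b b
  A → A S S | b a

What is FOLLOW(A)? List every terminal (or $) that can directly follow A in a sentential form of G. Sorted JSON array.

FIRST sets, iterate to fixpoint:
[1]
  A via A→b a: +{b}
  S via S→a A: +{a}
  S via S→b b: +{b}
  FIRST[S]={a,b}  FIRST[A]={b}
[2] done
  FIRST[S]={a,b}  FIRST[A]={b}

FOLLOW sets:
initialize: $ ∈ FOLLOW(S)
pass 1:
  A→A S S: FOLLOW(A) ⊇ FIRST(S) = {a,b}; new: +{a,b}
  A→A S S: FOLLOW(S) ⊇ FIRST(S) = {a,b}; new: +{a,b}
  S→a A: FOLLOW(A) ⊇ FOLLOW(S) ⊇ {$,a,b}; new: +{$}
  S: {$,a,b}  A: {$,a,b}
pass 2: (stable)
  S: {$,a,b}  A: {$,a,b}

FOLLOW(A) = ["$", "a", "b"]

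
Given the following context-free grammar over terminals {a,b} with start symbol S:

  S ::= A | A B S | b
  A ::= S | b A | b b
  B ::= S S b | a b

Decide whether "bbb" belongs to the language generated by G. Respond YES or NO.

CNF form of G:
  S -> A X4 | T0 A | T0 T0 | b
  A -> A X2 | T0 A | T0 T0 | b
  B -> S X3 | T1 T0
  T0 -> b
  T1 -> a
  X2 -> B S
  X3 -> S T0
  X4 -> B S

CYK table (by increasing span):
  cell(0,0) b: {A,S,T0}  orig:{A,S}
  cell(1,1) b: {A,S,T0}  orig:{A,S}
  cell(2,2) b: {A,S,T0}  orig:{A,S}
  cell(0,1) bb: {A,S,X3}  orig:{A,S}
  cell(1,2) bb: {A,S,X3}  orig:{A,S}
  cell(0,2) bbb: {A,B,S,X3}  orig:{A,B,S}

S ∈ T[0,2] ⇒ YES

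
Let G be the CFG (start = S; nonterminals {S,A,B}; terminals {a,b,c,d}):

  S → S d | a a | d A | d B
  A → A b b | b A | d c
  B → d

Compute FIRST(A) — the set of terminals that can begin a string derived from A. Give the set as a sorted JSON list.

FIRST sets, iterate to fixpoint:
pass 1:
  A via A→b A: +{b}
  A via A→d c: +{d}
  B via B→d: +{d}
  S via S→a a: +{a}
  S via S→d A: +{d}
  S: {a,d}  A: {b,d}  B: {d}
pass 2: — fixpoint
  S: {a,d}  A: {b,d}  B: {d}

FIRST(A) = ["b", "d"]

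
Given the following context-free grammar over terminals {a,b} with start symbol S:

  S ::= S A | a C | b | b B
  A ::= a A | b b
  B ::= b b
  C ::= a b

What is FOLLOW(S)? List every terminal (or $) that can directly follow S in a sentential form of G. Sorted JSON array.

FIRST sets, iterate to fixpoint:
pass 1:
  A via A→a A: +{a}
  A via A→b b: +{b}
  B via B→b b: +{b}
  C via C→a b: +{a}
  S via S→a C: +{a}
  S via S→b: +{b}
  FIRST(S)={a,b}  FIRST(A)={a,b}  FIRST(B)={b}  FIRST(C)={a}
pass 2: done
  FIRST(S)={a,b}  FIRST(A)={a,b}  FIRST(B)={b}  FIRST(C)={a}

FOLLOW iteration:
seed FOLLOW(S) with $
pass 1:
  S→S A: FOLLOW(S) ⊇ FIRST(A) = {a,b}; new: +{a,b}
  S→S A: FOLLOW(A) ⊇ FOLLOW(S) ⊇ {$,a,b}; new: +{$,a,b}
  S→a C: FOLLOW(C) ⊇ FOLLOW(S) ⊇ {$,a,b}; new: +{$,a,b}
  S→b B: FOLLOW(B) ⊇ FOLLOW(S) ⊇ {$,a,b}; new: +{$,a,b}
  FOLLOW[S]={$,a,b}  FOLLOW[A]={$,a,b}  FOLLOW[B]={$,a,b}  FOLLOW[C]={$,a,b}
pass 2: — fixpoint
  FOLLOW[S]={$,a,b}  FOLLOW[A]={$,a,b}  FOLLOW[B]={$,a,b}  FOLLOW[C]={$,a,b}

FOLLOW(S) = ["$", "a", "b"]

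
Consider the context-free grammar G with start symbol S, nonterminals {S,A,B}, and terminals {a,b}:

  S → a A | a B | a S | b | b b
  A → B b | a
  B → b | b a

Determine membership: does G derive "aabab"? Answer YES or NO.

Convert to CNF:
  S -> T0 T0 | T1 A | T1 B | T1 S | b
  A -> B T0 | a
  B -> T0 T1 | b
  T0 -> b
  T1 -> a

CYK table (by increasing span):
  [0..0]={A,T1}  "a"  orig:{A}
  [1..1]={A,T1}  "a"  orig:{A}
  [2..2]={B,S,T0}  "b"  orig:{B,S}
  [3..3]={A,T1}  "a"  orig:{A}
  [4..4]={B,S,T0}  "b"  orig:{B,S}
  [0..1]={S}  "aa"
  [1..2]={S}  "ab"
  [2..3]={B}  "ba"
  [3..4]={S}  "ab"
  [0..2]={S}  "aab"
  [1..3]={S}  "aba"
  [2..4]={A}  "bab"
  [0..3]={S}  "aaba"
  [1..4]={S}  "abab"
  [0..4]={S}  "aabab"

S ∈ T[0,4] ⇒ YES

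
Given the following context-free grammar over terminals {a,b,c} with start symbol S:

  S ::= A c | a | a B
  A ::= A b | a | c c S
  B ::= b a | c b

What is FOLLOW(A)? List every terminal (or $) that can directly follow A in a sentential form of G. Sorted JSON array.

FIRST sets, iterate to fixpoint:
iter 1:
  A via A→a: +{a}
  A via A→c c S: +{c}
  B via B→b a: +{b}
  B via B→c b: +{c}
  S via S→A c: +{a,c}
  FIRST[S]={a,c}  FIRST[A]={a,c}  FIRST[B]={b,c}
iter 2: — fixpoint
  FIRST[S]={a,c}  FIRST[A]={a,c}  FIRST[B]={b,c}

FOLLOW sets:
seed FOLLOW(S) with $
pass 1:
  A→A b: FOLLOW(A) ⊇ FIRST(b) = {b}; new: +{b}
  A→c c S: FOLLOW(S) ⊇ FOLLOW(A) ⊇ {b}; new: +{b}
  S→A c: FOLLOW(A) ⊇ FIRST(c) = {c}; new: +{c}
  S→a B: FOLLOW(B) ⊇ FOLLOW(S) ⊇ {$,b}; new: +{$,b}
  S: {$,b}  A: {b,c}  B: {$,b}
pass 2:
  A→c c S: FOLLOW(S) ⊇ FOLLOW(A) ⊇ {b,c}; new: +{c}
  S→a B: FOLLOW(B) ⊇ FOLLOW(S) ⊇ {$,b,c}; new: +{c}
  S: {$,b,c}  A: {b,c}  B: {$,b,c}
pass 3: — fixpoint
  S: {$,b,c}  A: {b,c}  B: {$,b,c}

FOLLOW(A) = ["b", "c"]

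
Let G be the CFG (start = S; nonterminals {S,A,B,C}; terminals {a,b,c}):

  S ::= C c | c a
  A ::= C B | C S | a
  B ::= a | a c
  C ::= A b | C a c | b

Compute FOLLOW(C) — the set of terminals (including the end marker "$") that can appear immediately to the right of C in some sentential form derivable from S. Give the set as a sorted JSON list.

FIRST iteration:
iter 1:
  A via A→a: +{a}
  B via B→a: +{a}
  C via C→A b: +{a}
  C via C→b: +{b}
  S via S→C c: +{a,b}
  S via S→c a: +{c}
  FIRST[S]={a,b,c}  FIRST[A]={a}  FIRST[B]={a}  FIRST[C]={a,b}
iter 2:
  A via A→C B: +{b}
  FIRST[S]={a,b,c}  FIRST[A]={a,b}  FIRST[B]={a}  FIRST[C]={a,b}
iter 3: (no change)
  FIRST[S]={a,b,c}  FIRST[A]={a,b}  FIRST[B]={a}  FIRST[C]={a,b}

Compute FOLLOW by fixpoint:
FOLLOW(S) := {$}
pass 1:
  A→C B: FOLLOW(C) ⊇ FIRST(B) = {a}; new: +{a}
  A→C S: FOLLOW(C) ⊇ FIRST(S) = {a,b,c}; new: +{b,c}
  C→A b: FOLLOW(A) ⊇ FIRST(b) = {b}; new: +{b}
  FOLLOW[S]={$}  FOLLOW[A]={b}  FOLLOW[B]={}  FOLLOW[C]={a,b,c}
pass 2:
  A→C B: FOLLOW(B) ⊇ FOLLOW(A) ⊇ {b}; new: +{b}
  A→C S: FOLLOW(S) ⊇ FOLLOW(A) ⊇ {b}; new: +{b}
  FOLLOW[S]={$,b}  FOLLOW[A]={b}  FOLLOW[B]={b}  FOLLOW[C]={a,b,c}
pass 3: (no change)
  FOLLOW[S]={$,b}  FOLLOW[A]={b}  FOLLOW[B]={b}  FOLLOW[C]={a,b,c}

FOLLOW(C) = ["a", "b", "c"]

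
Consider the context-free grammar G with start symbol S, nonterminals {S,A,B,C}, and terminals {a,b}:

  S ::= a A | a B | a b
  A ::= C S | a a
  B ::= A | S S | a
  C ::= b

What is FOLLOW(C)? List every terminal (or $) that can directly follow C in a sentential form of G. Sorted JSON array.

FIRST sets, iterate to fixpoint:
pass 1:
  A via A→a a: +{a}
  B via B→A: +{a}
  C via C→b: +{b}
  S via S→a A: +{a}
  FIRST(S)={a}  FIRST(A)={a}  FIRST(B)={a}  FIRST(C)={b}
pass 2:
  A via A→C S: +{b}
  B via B→A: +{b}
  FIRST(S)={a}  FIRST(A)={a,b}  FIRST(B)={a,b}  FIRST(C)={b}
pass 3: done
  FIRST(S)={a}  FIRST(A)={a,b}  FIRST(B)={a,b}  FIRST(C)={b}

FOLLOW sets:
initialize: $ ∈ FOLLOW(S)
iter 1:
  A→C S: FOLLOW(C) ⊇ FIRST(S) = {a}; new: +{a}
  B→S S: FOLLOW(S) ⊇ FIRST(S) = {a}; new: +{a}
  S→a A: FOLLOW(A) ⊇ FOLLOW(S) ⊇ {$,a}; new: +{$,a}
  S→a B: FOLLOW(B) ⊇ FOLLOW(S) ⊇ {$,a}; new: +{$,a}
  S: {$,a}  A: {$,a}  B: {$,a}  C: {a}
iter 2: (no change)
  S: {$,a}  A: {$,a}  B: {$,a}  C: {a}

FOLLOW(C) = ["a"]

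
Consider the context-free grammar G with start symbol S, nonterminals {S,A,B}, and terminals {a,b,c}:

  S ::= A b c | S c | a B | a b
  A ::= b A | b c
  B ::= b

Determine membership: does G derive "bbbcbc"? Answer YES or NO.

Convert to CNF:
  S -> A X3 | S T1 | T2 B | T2 T0
  A -> T0 A | T0 T1
  B -> b
  T0 -> b
  T1 -> c
  T2 -> a
  X3 -> T0 T1

CYK table (by increasing span):
  [0..0]={B,T0}  "b"  orig:{B}
  [1..1]={B,T0}  "b"  orig:{B}
  [2..2]={B,T0}  "b"  orig:{B}
  [3..3]={T1}  "c"  orig:{}
  [4..4]={B,T0}  "b"  orig:{B}
  [5..5]={T1}  "c"  orig:{}
  [0..1]=∅  "bb"
  [1..2]=∅  "bb"
  [2..3]={A,X3}  "bc"  orig:{A}
  [3..4]=∅  "cb"
  [4..5]={A,X3}  "bc"  orig:{A}
  [0..2]=∅  "bbb"
  [1..3]={A}  "bbc"
  [2..4]=∅  "bcb"
  [3..5]=∅  "cbc"
  [0..3]={A}  "bbbc"
  [1..4]=∅  "bbcb"
  [2..5]={S}  "bcbc"
  [0..4]=∅  "bbbcb"
  [1..5]={S}  "bbcbc"
  [0..5]={S}  "bbbcbc"

S ∈ T[0,5] ⇒ YES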